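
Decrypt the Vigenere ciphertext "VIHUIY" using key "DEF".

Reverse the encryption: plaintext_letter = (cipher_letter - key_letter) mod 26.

Step 1: Extend key: DEFDEF
Step 2: Decrypt each letter (c - k) mod 26:
  V(21) - D(3) = (21-3) mod 26 = 18 = S
  I(8) - E(4) = (8-4) mod 26 = 4 = E
  H(7) - F(5) = (7-5) mod 26 = 2 = C
  U(20) - D(3) = (20-3) mod 26 = 17 = R
  I(8) - E(4) = (8-4) mod 26 = 4 = E
  Y(24) - F(5) = (24-5) mod 26 = 19 = T
Plaintext: SECRET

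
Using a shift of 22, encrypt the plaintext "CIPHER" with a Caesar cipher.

Step 1: For each letter, shift forward by 22 positions (mod 26).
  C (position 2) -> position (2+22) mod 26 = 24 -> Y
  I (position 8) -> position (8+22) mod 26 = 4 -> E
  P (position 15) -> position (15+22) mod 26 = 11 -> L
  H (position 7) -> position (7+22) mod 26 = 3 -> D
  E (position 4) -> position (4+22) mod 26 = 0 -> A
  R (position 17) -> position (17+22) mod 26 = 13 -> N
Result: YELDAN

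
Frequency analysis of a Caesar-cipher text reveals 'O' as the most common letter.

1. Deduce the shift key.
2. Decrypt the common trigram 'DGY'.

Step 1: In English, 'E' is the most frequent letter (12.7%).
Step 2: The most frequent ciphertext letter is 'O' (position 14).
Step 3: Shift = (14 - 4) mod 26 = 10.
Step 4: Decrypt 'DGY' by shifting back 10:
  D -> T
  G -> W
  Y -> O
Step 5: 'DGY' decrypts to 'TWO'.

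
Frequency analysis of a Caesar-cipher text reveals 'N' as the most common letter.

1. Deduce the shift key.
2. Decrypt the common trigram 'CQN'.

Step 1: In English, 'E' is the most frequent letter (12.7%).
Step 2: The most frequent ciphertext letter is 'N' (position 13).
Step 3: Shift = (13 - 4) mod 26 = 9.
Step 4: Decrypt 'CQN' by shifting back 9:
  C -> T
  Q -> H
  N -> E
Step 5: 'CQN' decrypts to 'THE'.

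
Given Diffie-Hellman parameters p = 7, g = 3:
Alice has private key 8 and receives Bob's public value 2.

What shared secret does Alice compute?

Step 1: s = B^a mod p = 2^8 mod 7.
  2^1 mod 7 = 2
  2^2 mod 7 = (2 * 2) mod 7 = 4
  2^3 mod 7 = (4 * 2) mod 7 = 1
  2^4 mod 7 = (1 * 2) mod 7 = 2
  2^5 mod 7 = (2 * 2) mod 7 = 4
  2^6 mod 7 = (4 * 2) mod 7 = 1
  2^7 mod 7 = (1 * 2) mod 7 = 2
  2^8 mod 7 = (2 * 2) mod 7 = 4
Result: shared secret = 4.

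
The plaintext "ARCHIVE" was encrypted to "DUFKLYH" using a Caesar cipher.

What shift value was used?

Step 1: Compare first letters: A (position 0) -> D (position 3).
Step 2: Shift = (3 - 0) mod 26 = 3.
The shift value is 3.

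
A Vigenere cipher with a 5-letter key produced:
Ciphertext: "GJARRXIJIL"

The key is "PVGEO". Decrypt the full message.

Step 1: Key 'PVGEO' has length 5. Extended key: PVGEOPVGEO
Step 2: Decrypt each position:
  G(6) - P(15) = 17 = R
  J(9) - V(21) = 14 = O
  A(0) - G(6) = 20 = U
  R(17) - E(4) = 13 = N
  R(17) - O(14) = 3 = D
  X(23) - P(15) = 8 = I
  I(8) - V(21) = 13 = N
  J(9) - G(6) = 3 = D
  I(8) - E(4) = 4 = E
  L(11) - O(14) = 23 = X
Plaintext: ROUNDINDEX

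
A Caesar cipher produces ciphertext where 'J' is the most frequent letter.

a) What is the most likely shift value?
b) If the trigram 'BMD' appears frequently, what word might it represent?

Step 1: In English, 'E' is the most frequent letter (12.7%).
Step 2: The most frequent ciphertext letter is 'J' (position 9).
Step 3: Shift = (9 - 4) mod 26 = 5.
Step 4: Decrypt 'BMD' by shifting back 5:
  B -> W
  M -> H
  D -> Y
Step 5: 'BMD' decrypts to 'WHY'.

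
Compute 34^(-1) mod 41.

Step 1: We need x such that 34 * x = 1 (mod 41).
Step 2: Using the extended Euclidean algorithm or trial:
  34 * 35 = 1190 = 29 * 41 + 1.
Step 3: Since 1190 mod 41 = 1, the inverse is x = 35.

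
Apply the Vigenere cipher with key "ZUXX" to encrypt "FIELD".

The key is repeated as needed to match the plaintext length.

Step 1: Repeat key to match plaintext length:
  Plaintext: FIELD
  Key:       ZUXXZ
Step 2: Encrypt each letter:
  F(5) + Z(25) = (5+25) mod 26 = 4 = E
  I(8) + U(20) = (8+20) mod 26 = 2 = C
  E(4) + X(23) = (4+23) mod 26 = 1 = B
  L(11) + X(23) = (11+23) mod 26 = 8 = I
  D(3) + Z(25) = (3+25) mod 26 = 2 = C
Ciphertext: ECBIC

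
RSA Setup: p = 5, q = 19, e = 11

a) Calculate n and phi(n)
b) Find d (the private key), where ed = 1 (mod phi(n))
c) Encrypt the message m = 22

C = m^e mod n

Step 1: n = 5 * 19 = 95.
Step 2: phi(n) = (5-1)(19-1) = 4 * 18 = 72.
Step 3: Find d = 11^(-1) mod 72 = 59.
  Verify: 11 * 59 = 649 = 1 (mod 72).
Step 4: C = 22^11 mod 95 = 48.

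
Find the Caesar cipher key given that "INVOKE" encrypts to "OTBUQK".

Step 1: Compare first letters: I (position 8) -> O (position 14).
Step 2: Shift = (14 - 8) mod 26 = 6.
The shift value is 6.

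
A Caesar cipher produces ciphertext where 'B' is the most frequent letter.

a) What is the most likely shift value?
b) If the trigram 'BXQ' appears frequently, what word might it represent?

Step 1: In English, 'E' is the most frequent letter (12.7%).
Step 2: The most frequent ciphertext letter is 'B' (position 1).
Step 3: Shift = (1 - 4) mod 26 = 23.
Step 4: Decrypt 'BXQ' by shifting back 23:
  B -> E
  X -> A
  Q -> T
Step 5: 'BXQ' decrypts to 'EAT'.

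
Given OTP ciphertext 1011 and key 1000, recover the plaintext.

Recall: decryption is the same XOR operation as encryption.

Step 1: XOR ciphertext with key:
  Ciphertext: 1011
  Key:        1000
  XOR:        0011
Step 2: Plaintext = 0011 = 3 in decimal.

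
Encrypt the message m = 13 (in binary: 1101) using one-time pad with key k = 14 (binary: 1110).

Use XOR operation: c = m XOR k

Step 1: Write out the XOR operation bit by bit:
  Message: 1101
  Key:     1110
  XOR:     0011
Step 2: Convert to decimal: 0011 = 3.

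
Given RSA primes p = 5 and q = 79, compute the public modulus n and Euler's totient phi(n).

Step 1: n = p * q = 5 * 79 = 395.
Step 2: phi(n) = (p-1)(q-1) = 4 * 78 = 312.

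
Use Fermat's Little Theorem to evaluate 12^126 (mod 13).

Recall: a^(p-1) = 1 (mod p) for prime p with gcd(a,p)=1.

Step 1: Since 13 is prime, by Fermat's Little Theorem: 12^12 = 1 (mod 13).
Step 2: Reduce exponent: 126 mod 12 = 6.
Step 3: So 12^126 = 12^6 (mod 13).
Step 4: 12^6 mod 13 = 1.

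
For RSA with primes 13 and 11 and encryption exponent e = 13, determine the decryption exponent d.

Step 1: n = 13 * 11 = 143.
Step 2: phi(n) = 12 * 10 = 120.
Step 3: Find d such that 13 * d = 1 (mod 120).
Step 4: d = 13^(-1) mod 120 = 37.
Verification: 13 * 37 = 481 = 4 * 120 + 1.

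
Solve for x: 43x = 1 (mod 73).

Step 1: We need x such that 43 * x = 1 (mod 73).
Step 2: Using the extended Euclidean algorithm or trial:
  43 * 17 = 731 = 10 * 73 + 1.
Step 3: Since 731 mod 73 = 1, the inverse is x = 17.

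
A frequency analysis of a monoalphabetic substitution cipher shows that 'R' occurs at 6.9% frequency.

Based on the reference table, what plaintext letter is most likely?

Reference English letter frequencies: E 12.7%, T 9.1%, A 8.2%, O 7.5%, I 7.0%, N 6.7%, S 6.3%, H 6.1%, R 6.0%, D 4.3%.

Step 1: The observed frequency is 6.9%.
Step 2: Compare with English frequencies:
  E: 12.7% (difference: 5.8%)
  T: 9.1% (difference: 2.2%)
  A: 8.2% (difference: 1.3%)
  O: 7.5% (difference: 0.6%)
  I: 7.0% (difference: 0.1%) <-- closest
  N: 6.7% (difference: 0.2%)
  S: 6.3% (difference: 0.6%)
  H: 6.1% (difference: 0.8%)
  R: 6.0% (difference: 0.9%)
  D: 4.3% (difference: 2.6%)
Step 3: 'R' most likely represents 'I' (frequency 7.0%).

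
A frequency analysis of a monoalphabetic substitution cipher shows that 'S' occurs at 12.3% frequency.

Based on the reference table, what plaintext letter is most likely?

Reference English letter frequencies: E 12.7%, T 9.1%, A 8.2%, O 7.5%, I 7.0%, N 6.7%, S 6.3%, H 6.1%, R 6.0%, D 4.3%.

Step 1: The observed frequency is 12.3%.
Step 2: Compare with English frequencies:
  E: 12.7% (difference: 0.4%) <-- closest
  T: 9.1% (difference: 3.2%)
  A: 8.2% (difference: 4.1%)
  O: 7.5% (difference: 4.8%)
  I: 7.0% (difference: 5.3%)
  N: 6.7% (difference: 5.6%)
  S: 6.3% (difference: 6.0%)
  H: 6.1% (difference: 6.2%)
  R: 6.0% (difference: 6.3%)
  D: 4.3% (difference: 8.0%)
Step 3: 'S' most likely represents 'E' (frequency 12.7%).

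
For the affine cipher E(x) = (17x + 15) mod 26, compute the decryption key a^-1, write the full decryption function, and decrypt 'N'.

Step 1: Find a^-1, the modular inverse of 17 mod 26.
Step 2: We need 17 * a^-1 = 1 (mod 26).
Step 3: 17 * 23 = 391 = 15 * 26 + 1, so a^-1 = 23.
Step 4: D(y) = 23(y - 15) mod 26.
Step 5: Apply to 'N' (y = 13): D(13) = 23 * (13 - 15) mod 26 = 23 * -2 mod 26 = 6 -> 'G'.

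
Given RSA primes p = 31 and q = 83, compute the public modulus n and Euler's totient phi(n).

Step 1: n = p * q = 31 * 83 = 2573.
Step 2: phi(n) = (p-1)(q-1) = 30 * 82 = 2460.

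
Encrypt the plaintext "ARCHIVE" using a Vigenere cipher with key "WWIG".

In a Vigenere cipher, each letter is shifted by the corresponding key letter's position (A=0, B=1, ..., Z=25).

Step 1: Repeat key to match plaintext length:
  Plaintext: ARCHIVE
  Key:       WWIGWWI
Step 2: Encrypt each letter:
  A(0) + W(22) = (0+22) mod 26 = 22 = W
  R(17) + W(22) = (17+22) mod 26 = 13 = N
  C(2) + I(8) = (2+8) mod 26 = 10 = K
  H(7) + G(6) = (7+6) mod 26 = 13 = N
  I(8) + W(22) = (8+22) mod 26 = 4 = E
  V(21) + W(22) = (21+22) mod 26 = 17 = R
  E(4) + I(8) = (4+8) mod 26 = 12 = M
Ciphertext: WNKNERM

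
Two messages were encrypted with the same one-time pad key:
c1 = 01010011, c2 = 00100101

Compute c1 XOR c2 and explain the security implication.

Step 1: c1 XOR c2 = (m1 XOR k) XOR (m2 XOR k).
Step 2: By XOR associativity/commutativity: = m1 XOR m2 XOR k XOR k = m1 XOR m2.
Step 3: 01010011 XOR 00100101 = 01110110 = 118.
Step 4: The key cancels out! An attacker learns m1 XOR m2 = 118, revealing the relationship between plaintexts.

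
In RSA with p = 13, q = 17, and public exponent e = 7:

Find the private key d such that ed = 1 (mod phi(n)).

Step 1: n = 13 * 17 = 221.
Step 2: phi(n) = 12 * 16 = 192.
Step 3: Find d such that 7 * d = 1 (mod 192).
Step 4: d = 7^(-1) mod 192 = 55.
Verification: 7 * 55 = 385 = 2 * 192 + 1.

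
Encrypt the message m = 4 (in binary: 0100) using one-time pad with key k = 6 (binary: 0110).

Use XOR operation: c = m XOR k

Step 1: Write out the XOR operation bit by bit:
  Message: 0100
  Key:     0110
  XOR:     0010
Step 2: Convert to decimal: 0010 = 2.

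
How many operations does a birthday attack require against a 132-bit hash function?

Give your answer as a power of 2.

Step 1: The birthday paradox gives collision probability ~50% after sqrt(2^n) = 2^(n/2) hashes.
Step 2: For 132-bit output: 2^(132/2) = 2^66.
Step 3: Approximately 2^66 hash computations needed.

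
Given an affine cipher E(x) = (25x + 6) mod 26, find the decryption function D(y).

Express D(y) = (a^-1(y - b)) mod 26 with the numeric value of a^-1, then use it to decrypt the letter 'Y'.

Step 1: Find a^-1, the modular inverse of 25 mod 26.
Step 2: We need 25 * a^-1 = 1 (mod 26).
Step 3: 25 * 25 = 625 = 24 * 26 + 1, so a^-1 = 25.
Step 4: D(y) = 25(y - 6) mod 26.
Step 5: Apply to 'Y' (y = 24): D(24) = 25 * (24 - 6) mod 26 = 25 * 18 mod 26 = 8 -> 'I'.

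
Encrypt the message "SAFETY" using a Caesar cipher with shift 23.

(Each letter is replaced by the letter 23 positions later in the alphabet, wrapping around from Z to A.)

Step 1: For each letter, shift forward by 23 positions (mod 26).
  S (position 18) -> position (18+23) mod 26 = 15 -> P
  A (position 0) -> position (0+23) mod 26 = 23 -> X
  F (position 5) -> position (5+23) mod 26 = 2 -> C
  E (position 4) -> position (4+23) mod 26 = 1 -> B
  T (position 19) -> position (19+23) mod 26 = 16 -> Q
  Y (position 24) -> position (24+23) mod 26 = 21 -> V
Result: PXCBQV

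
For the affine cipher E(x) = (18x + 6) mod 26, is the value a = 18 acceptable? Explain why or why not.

Step 1: Compute gcd(18, 26).
Step 2: gcd(18, 26) = 2.
Since gcd = 2 != 1, 18 shares a common factor with 26, so it cannot be used.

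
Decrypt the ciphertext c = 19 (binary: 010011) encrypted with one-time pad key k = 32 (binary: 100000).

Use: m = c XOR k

Step 1: XOR ciphertext with key:
  Ciphertext: 010011
  Key:        100000
  XOR:        110011
Step 2: Plaintext = 110011 = 51 in decimal.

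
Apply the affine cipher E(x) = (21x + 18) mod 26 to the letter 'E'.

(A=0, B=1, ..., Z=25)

Step 1: Convert 'E' to number: x = 4.
Step 2: E(4) = (21 * 4 + 18) mod 26 = 102 mod 26 = 24.
Step 3: Convert 24 back to letter: Y.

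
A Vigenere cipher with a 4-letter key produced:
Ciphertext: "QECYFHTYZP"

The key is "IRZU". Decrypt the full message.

Step 1: Key 'IRZU' has length 4. Extended key: IRZUIRZUIR
Step 2: Decrypt each position:
  Q(16) - I(8) = 8 = I
  E(4) - R(17) = 13 = N
  C(2) - Z(25) = 3 = D
  Y(24) - U(20) = 4 = E
  F(5) - I(8) = 23 = X
  H(7) - R(17) = 16 = Q
  T(19) - Z(25) = 20 = U
  Y(24) - U(20) = 4 = E
  Z(25) - I(8) = 17 = R
  P(15) - R(17) = 24 = Y
Plaintext: INDEXQUERY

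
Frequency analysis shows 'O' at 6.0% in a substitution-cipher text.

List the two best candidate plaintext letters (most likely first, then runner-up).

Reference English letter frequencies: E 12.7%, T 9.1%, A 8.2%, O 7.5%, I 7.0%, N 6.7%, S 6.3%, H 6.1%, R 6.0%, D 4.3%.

Step 1: Observed frequency of 'O' is 6.0%.
Step 2: Compute distances to each reference frequency and sort:
  R (6.0%): difference = 0.0% <-- BEST
  H (6.1%): difference = 0.1% <-- RUNNER-UP
  S (6.3%): difference = 0.3%
  N (6.7%): difference = 0.7%
  I (7.0%): difference = 1.0%
Step 3: Most likely is 'R' (6.0%, diff 0.0%); second most likely is 'H' (6.1%, diff 0.1%).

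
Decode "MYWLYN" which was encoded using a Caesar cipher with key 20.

Step 1: Reverse the shift by subtracting 20 from each letter position.
  M (position 12) -> position (12-20) mod 26 = 18 -> S
  Y (position 24) -> position (24-20) mod 26 = 4 -> E
  W (position 22) -> position (22-20) mod 26 = 2 -> C
  L (position 11) -> position (11-20) mod 26 = 17 -> R
  Y (position 24) -> position (24-20) mod 26 = 4 -> E
  N (position 13) -> position (13-20) mod 26 = 19 -> T
Decrypted message: SECRET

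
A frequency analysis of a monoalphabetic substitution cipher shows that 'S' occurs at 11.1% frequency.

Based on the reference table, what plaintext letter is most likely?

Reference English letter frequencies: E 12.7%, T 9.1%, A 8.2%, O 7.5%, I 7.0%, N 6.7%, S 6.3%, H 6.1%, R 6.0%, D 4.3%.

Step 1: The observed frequency is 11.1%.
Step 2: Compare with English frequencies:
  E: 12.7% (difference: 1.6%) <-- closest
  T: 9.1% (difference: 2.0%)
  A: 8.2% (difference: 2.9%)
  O: 7.5% (difference: 3.6%)
  I: 7.0% (difference: 4.1%)
  N: 6.7% (difference: 4.4%)
  S: 6.3% (difference: 4.8%)
  H: 6.1% (difference: 5.0%)
  R: 6.0% (difference: 5.1%)
  D: 4.3% (difference: 6.8%)
Step 3: 'S' most likely represents 'E' (frequency 12.7%).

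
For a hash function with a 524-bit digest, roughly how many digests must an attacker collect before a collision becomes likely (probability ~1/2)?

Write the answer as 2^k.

Step 1: The birthday paradox gives collision probability ~50% after sqrt(2^n) = 2^(n/2) hashes.
Step 2: For 524-bit output: 2^(524/2) = 2^262.
Step 3: Approximately 2^262 hash computations needed.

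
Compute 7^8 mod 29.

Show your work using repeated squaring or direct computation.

Step 1: Compute 7^8 mod 29 step by step, reducing modulo 29 at each step.
  7^1 mod 29 = 7
  7^2 mod 29 = (7 * 7) mod 29 = 20
  7^3 mod 29 = (20 * 7) mod 29 = 24
  7^4 mod 29 = (24 * 7) mod 29 = 23
  7^5 mod 29 = (23 * 7) mod 29 = 16
  7^6 mod 29 = (16 * 7) mod 29 = 25
  7^7 mod 29 = (25 * 7) mod 29 = 1
  7^8 mod 29 = (1 * 7) mod 29 = 7
Step 2: Result = 7.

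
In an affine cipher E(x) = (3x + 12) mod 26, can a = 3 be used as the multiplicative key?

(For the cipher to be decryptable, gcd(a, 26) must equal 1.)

Step 1: Compute gcd(3, 26).
Step 2: gcd(3, 26) = 1.
Since gcd = 1, 3 is coprime with 26, so it is a valid key.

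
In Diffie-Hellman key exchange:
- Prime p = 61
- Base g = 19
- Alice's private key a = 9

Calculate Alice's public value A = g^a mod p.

Step 1: A = g^a mod p = 19^9 mod 61.
  19^1 mod 61 = 19
  19^2 mod 61 = (19 * 19) mod 61 = 56
  19^3 mod 61 = (56 * 19) mod 61 = 27
  19^4 mod 61 = (27 * 19) mod 61 = 25
  19^5 mod 61 = (25 * 19) mod 61 = 48
  19^6 mod 61 = (48 * 19) mod 61 = 58
  19^7 mod 61 = (58 * 19) mod 61 = 4
  19^8 mod 61 = (4 * 19) mod 61 = 15
  19^9 mod 61 = (15 * 19) mod 61 = 41
Result: A = 41.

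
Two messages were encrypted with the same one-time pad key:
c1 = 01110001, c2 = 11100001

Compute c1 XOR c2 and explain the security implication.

Step 1: c1 XOR c2 = (m1 XOR k) XOR (m2 XOR k).
Step 2: By XOR associativity/commutativity: = m1 XOR m2 XOR k XOR k = m1 XOR m2.
Step 3: 01110001 XOR 11100001 = 10010000 = 144.
Step 4: The key cancels out! An attacker learns m1 XOR m2 = 144, revealing the relationship between plaintexts.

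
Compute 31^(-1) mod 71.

Step 1: We need x such that 31 * x = 1 (mod 71).
Step 2: Using the extended Euclidean algorithm or trial:
  31 * 55 = 1705 = 24 * 71 + 1.
Step 3: Since 1705 mod 71 = 1, the inverse is x = 55.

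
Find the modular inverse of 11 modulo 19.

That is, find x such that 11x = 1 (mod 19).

Step 1: We need x such that 11 * x = 1 (mod 19).
Step 2: Using the extended Euclidean algorithm or trial:
  11 * 7 = 77 = 4 * 19 + 1.
Step 3: Since 77 mod 19 = 1, the inverse is x = 7.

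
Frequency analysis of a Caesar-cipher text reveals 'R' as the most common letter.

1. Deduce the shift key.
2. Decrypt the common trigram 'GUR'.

Step 1: In English, 'E' is the most frequent letter (12.7%).
Step 2: The most frequent ciphertext letter is 'R' (position 17).
Step 3: Shift = (17 - 4) mod 26 = 13.
Step 4: Decrypt 'GUR' by shifting back 13:
  G -> T
  U -> H
  R -> E
Step 5: 'GUR' decrypts to 'THE'.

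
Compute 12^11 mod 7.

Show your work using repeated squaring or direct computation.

Step 1: Compute 12^11 mod 7 step by step, reducing modulo 7 at each step.
  12^1 mod 7 = 5
  12^2 mod 7 = (5 * 12) mod 7 = 4
  12^3 mod 7 = (4 * 12) mod 7 = 6
  12^4 mod 7 = (6 * 12) mod 7 = 2
  12^5 mod 7 = (2 * 12) mod 7 = 3
  12^6 mod 7 = (3 * 12) mod 7 = 1
  12^7 mod 7 = (1 * 12) mod 7 = 5
  12^8 mod 7 = (5 * 12) mod 7 = 4
  12^9 mod 7 = (4 * 12) mod 7 = 6
  12^10 mod 7 = (6 * 12) mod 7 = 2
  12^11 mod 7 = (2 * 12) mod 7 = 3
Step 2: Result = 3.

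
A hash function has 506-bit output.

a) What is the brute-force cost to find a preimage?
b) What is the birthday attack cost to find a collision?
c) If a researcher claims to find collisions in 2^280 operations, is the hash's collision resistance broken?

Step 1: Preimage resistance requires brute-force of 2^506 operations.
Step 2: Collision resistance (birthday bound) = 2^(506/2) = 2^253.
Step 3: The claimed attack costs 2^280 operations.
Step 4: Since 2^280 >= 2^253, the claimed attack is no faster than the generic birthday attack, so this does not break collision resistance.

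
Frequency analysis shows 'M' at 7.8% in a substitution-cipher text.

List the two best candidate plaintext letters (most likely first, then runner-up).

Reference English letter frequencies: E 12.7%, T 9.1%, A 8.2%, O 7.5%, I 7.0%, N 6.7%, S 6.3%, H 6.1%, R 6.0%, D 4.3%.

Step 1: Observed frequency of 'M' is 7.8%.
Step 2: Compute distances to each reference frequency and sort:
  O (7.5%): difference = 0.3% <-- BEST
  A (8.2%): difference = 0.4% <-- RUNNER-UP
  I (7.0%): difference = 0.8%
  N (6.7%): difference = 1.1%
  T (9.1%): difference = 1.3%
Step 3: Most likely is 'O' (7.5%, diff 0.3%); second most likely is 'A' (8.2%, diff 0.4%).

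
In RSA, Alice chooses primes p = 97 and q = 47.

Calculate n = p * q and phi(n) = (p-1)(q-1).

Step 1: n = p * q = 97 * 47 = 4559.
Step 2: phi(n) = (p-1)(q-1) = 96 * 46 = 4416.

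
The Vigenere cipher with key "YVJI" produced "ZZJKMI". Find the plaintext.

Step 1: Extend key: YVJIYV
Step 2: Decrypt each letter (c - k) mod 26:
  Z(25) - Y(24) = (25-24) mod 26 = 1 = B
  Z(25) - V(21) = (25-21) mod 26 = 4 = E
  J(9) - J(9) = (9-9) mod 26 = 0 = A
  K(10) - I(8) = (10-8) mod 26 = 2 = C
  M(12) - Y(24) = (12-24) mod 26 = 14 = O
  I(8) - V(21) = (8-21) mod 26 = 13 = N
Plaintext: BEACON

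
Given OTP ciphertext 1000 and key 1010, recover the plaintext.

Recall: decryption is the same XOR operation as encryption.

Step 1: XOR ciphertext with key:
  Ciphertext: 1000
  Key:        1010
  XOR:        0010
Step 2: Plaintext = 0010 = 2 in decimal.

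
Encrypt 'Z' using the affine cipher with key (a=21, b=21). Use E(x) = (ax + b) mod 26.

Step 1: Convert 'Z' to number: x = 25.
Step 2: E(25) = (21 * 25 + 21) mod 26 = 546 mod 26 = 0.
Step 3: Convert 0 back to letter: A.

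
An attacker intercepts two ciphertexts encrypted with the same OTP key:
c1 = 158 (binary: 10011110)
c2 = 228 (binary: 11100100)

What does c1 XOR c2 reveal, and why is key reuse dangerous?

Step 1: c1 XOR c2 = (m1 XOR k) XOR (m2 XOR k).
Step 2: By XOR associativity/commutativity: = m1 XOR m2 XOR k XOR k = m1 XOR m2.
Step 3: 10011110 XOR 11100100 = 01111010 = 122.
Step 4: The key cancels out! An attacker learns m1 XOR m2 = 122, revealing the relationship between plaintexts.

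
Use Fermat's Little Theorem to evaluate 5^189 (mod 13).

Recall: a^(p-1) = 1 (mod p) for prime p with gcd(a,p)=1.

Step 1: Since 13 is prime, by Fermat's Little Theorem: 5^12 = 1 (mod 13).
Step 2: Reduce exponent: 189 mod 12 = 9.
Step 3: So 5^189 = 5^9 (mod 13).
Step 4: 5^9 mod 13 = 5.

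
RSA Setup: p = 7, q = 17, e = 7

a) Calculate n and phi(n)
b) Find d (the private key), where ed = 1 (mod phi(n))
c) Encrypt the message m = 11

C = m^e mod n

Step 1: n = 7 * 17 = 119.
Step 2: phi(n) = (7-1)(17-1) = 6 * 16 = 96.
Step 3: Find d = 7^(-1) mod 96 = 55.
  Verify: 7 * 55 = 385 = 1 (mod 96).
Step 4: C = 11^7 mod 119 = 88.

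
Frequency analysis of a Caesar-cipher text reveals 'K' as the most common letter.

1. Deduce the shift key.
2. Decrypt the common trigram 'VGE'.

Step 1: In English, 'E' is the most frequent letter (12.7%).
Step 2: The most frequent ciphertext letter is 'K' (position 10).
Step 3: Shift = (10 - 4) mod 26 = 6.
Step 4: Decrypt 'VGE' by shifting back 6:
  V -> P
  G -> A
  E -> Y
Step 5: 'VGE' decrypts to 'PAY'.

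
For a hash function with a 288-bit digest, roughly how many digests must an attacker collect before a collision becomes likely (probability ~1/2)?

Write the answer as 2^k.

Step 1: The birthday paradox gives collision probability ~50% after sqrt(2^n) = 2^(n/2) hashes.
Step 2: For 288-bit output: 2^(288/2) = 2^144.
Step 3: Approximately 2^144 hash computations needed.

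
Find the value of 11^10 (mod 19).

Step 1: Compute 11^10 mod 19 step by step, reducing modulo 19 at each step.
  11^1 mod 19 = 11
  11^2 mod 19 = (11 * 11) mod 19 = 7
  11^3 mod 19 = (7 * 11) mod 19 = 1
  11^4 mod 19 = (1 * 11) mod 19 = 11
  11^5 mod 19 = (11 * 11) mod 19 = 7
  11^6 mod 19 = (7 * 11) mod 19 = 1
  11^7 mod 19 = (1 * 11) mod 19 = 11
  11^8 mod 19 = (11 * 11) mod 19 = 7
  11^9 mod 19 = (7 * 11) mod 19 = 1
  11^10 mod 19 = (1 * 11) mod 19 = 11
Step 2: Result = 11.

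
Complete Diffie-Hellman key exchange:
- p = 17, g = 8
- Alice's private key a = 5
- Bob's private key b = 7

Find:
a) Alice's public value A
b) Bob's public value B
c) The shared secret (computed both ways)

Step 1: A = g^a mod p = 8^5 mod 17 = 9.
Step 2: B = g^b mod p = 8^7 mod 17 = 15.
Step 3: Alice computes s = B^a mod p = 15^5 mod 17 = 2.
Step 4: Bob computes s = A^b mod p = 9^7 mod 17 = 2.
Both sides agree: shared secret = 2.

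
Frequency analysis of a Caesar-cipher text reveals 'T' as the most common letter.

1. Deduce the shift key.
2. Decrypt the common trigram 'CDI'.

Step 1: In English, 'E' is the most frequent letter (12.7%).
Step 2: The most frequent ciphertext letter is 'T' (position 19).
Step 3: Shift = (19 - 4) mod 26 = 15.
Step 4: Decrypt 'CDI' by shifting back 15:
  C -> N
  D -> O
  I -> T
Step 5: 'CDI' decrypts to 'NOT'.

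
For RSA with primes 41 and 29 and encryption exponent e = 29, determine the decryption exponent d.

Step 1: n = 41 * 29 = 1189.
Step 2: phi(n) = 40 * 28 = 1120.
Step 3: Find d such that 29 * d = 1 (mod 1120).
Step 4: d = 29^(-1) mod 1120 = 309.
Verification: 29 * 309 = 8961 = 8 * 1120 + 1.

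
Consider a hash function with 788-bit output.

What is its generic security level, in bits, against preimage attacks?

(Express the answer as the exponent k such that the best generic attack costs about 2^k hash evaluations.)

Step 1: The hash has a 788-bit output.
Step 2: Preimage resistance means: given a digest h(x), it should be infeasible to find any input that hashes to it.
With a 788-bit output there are 2^788 possible digests, so a generic brute-force preimage search costs about 2^788 evaluations.
Step 3: Security level = 788 bits.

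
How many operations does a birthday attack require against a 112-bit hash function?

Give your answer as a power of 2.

Step 1: The birthday paradox gives collision probability ~50% after sqrt(2^n) = 2^(n/2) hashes.
Step 2: For 112-bit output: 2^(112/2) = 2^56.
Step 3: Approximately 2^56 hash computations needed.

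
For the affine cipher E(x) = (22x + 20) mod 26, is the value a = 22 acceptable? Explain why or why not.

Step 1: Compute gcd(22, 26).
Step 2: gcd(22, 26) = 2.
Since gcd = 2 != 1, 22 shares a common factor with 26, so it cannot be used.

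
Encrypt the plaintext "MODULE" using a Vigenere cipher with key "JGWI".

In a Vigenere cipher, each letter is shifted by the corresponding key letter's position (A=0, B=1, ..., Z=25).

Step 1: Repeat key to match plaintext length:
  Plaintext: MODULE
  Key:       JGWIJG
Step 2: Encrypt each letter:
  M(12) + J(9) = (12+9) mod 26 = 21 = V
  O(14) + G(6) = (14+6) mod 26 = 20 = U
  D(3) + W(22) = (3+22) mod 26 = 25 = Z
  U(20) + I(8) = (20+8) mod 26 = 2 = C
  L(11) + J(9) = (11+9) mod 26 = 20 = U
  E(4) + G(6) = (4+6) mod 26 = 10 = K
Ciphertext: VUZCUK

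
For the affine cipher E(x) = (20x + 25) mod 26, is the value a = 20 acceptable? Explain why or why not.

Step 1: Compute gcd(20, 26).
Step 2: gcd(20, 26) = 2.
Since gcd = 2 != 1, 20 shares a common factor with 26, so it cannot be used.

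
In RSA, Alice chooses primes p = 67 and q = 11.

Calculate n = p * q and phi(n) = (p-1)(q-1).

Step 1: n = p * q = 67 * 11 = 737.
Step 2: phi(n) = (p-1)(q-1) = 66 * 10 = 660.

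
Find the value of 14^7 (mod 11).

Step 1: Compute 14^7 mod 11 step by step, reducing modulo 11 at each step.
  14^1 mod 11 = 3
  14^2 mod 11 = (3 * 14) mod 11 = 9
  14^3 mod 11 = (9 * 14) mod 11 = 5
  14^4 mod 11 = (5 * 14) mod 11 = 4
  14^5 mod 11 = (4 * 14) mod 11 = 1
  14^6 mod 11 = (1 * 14) mod 11 = 3
  14^7 mod 11 = (3 * 14) mod 11 = 9
Step 2: Result = 9.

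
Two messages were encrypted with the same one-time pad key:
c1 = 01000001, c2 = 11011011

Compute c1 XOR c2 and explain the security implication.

Step 1: c1 XOR c2 = (m1 XOR k) XOR (m2 XOR k).
Step 2: By XOR associativity/commutativity: = m1 XOR m2 XOR k XOR k = m1 XOR m2.
Step 3: 01000001 XOR 11011011 = 10011010 = 154.
Step 4: The key cancels out! An attacker learns m1 XOR m2 = 154, revealing the relationship between plaintexts.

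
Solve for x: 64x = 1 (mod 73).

Step 1: We need x such that 64 * x = 1 (mod 73).
Step 2: Using the extended Euclidean algorithm or trial:
  64 * 8 = 512 = 7 * 73 + 1.
Step 3: Since 512 mod 73 = 1, the inverse is x = 8.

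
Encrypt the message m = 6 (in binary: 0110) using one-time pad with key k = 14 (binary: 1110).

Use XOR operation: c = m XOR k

Step 1: Write out the XOR operation bit by bit:
  Message: 0110
  Key:     1110
  XOR:     1000
Step 2: Convert to decimal: 1000 = 8.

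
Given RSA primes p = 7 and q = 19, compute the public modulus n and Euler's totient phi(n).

Step 1: n = p * q = 7 * 19 = 133.
Step 2: phi(n) = (p-1)(q-1) = 6 * 18 = 108.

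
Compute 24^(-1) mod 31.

Step 1: We need x such that 24 * x = 1 (mod 31).
Step 2: Using the extended Euclidean algorithm or trial:
  24 * 22 = 528 = 17 * 31 + 1.
Step 3: Since 528 mod 31 = 1, the inverse is x = 22.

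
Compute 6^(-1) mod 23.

Step 1: We need x such that 6 * x = 1 (mod 23).
Step 2: Using the extended Euclidean algorithm or trial:
  6 * 4 = 24 = 1 * 23 + 1.
Step 3: Since 24 mod 23 = 1, the inverse is x = 4.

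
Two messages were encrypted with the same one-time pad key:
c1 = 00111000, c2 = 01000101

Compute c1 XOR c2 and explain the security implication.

Step 1: c1 XOR c2 = (m1 XOR k) XOR (m2 XOR k).
Step 2: By XOR associativity/commutativity: = m1 XOR m2 XOR k XOR k = m1 XOR m2.
Step 3: 00111000 XOR 01000101 = 01111101 = 125.
Step 4: The key cancels out! An attacker learns m1 XOR m2 = 125, revealing the relationship between plaintexts.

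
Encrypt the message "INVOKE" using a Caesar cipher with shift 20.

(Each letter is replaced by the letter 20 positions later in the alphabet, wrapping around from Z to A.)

Step 1: For each letter, shift forward by 20 positions (mod 26).
  I (position 8) -> position (8+20) mod 26 = 2 -> C
  N (position 13) -> position (13+20) mod 26 = 7 -> H
  V (position 21) -> position (21+20) mod 26 = 15 -> P
  O (position 14) -> position (14+20) mod 26 = 8 -> I
  K (position 10) -> position (10+20) mod 26 = 4 -> E
  E (position 4) -> position (4+20) mod 26 = 24 -> Y
Result: CHPIEY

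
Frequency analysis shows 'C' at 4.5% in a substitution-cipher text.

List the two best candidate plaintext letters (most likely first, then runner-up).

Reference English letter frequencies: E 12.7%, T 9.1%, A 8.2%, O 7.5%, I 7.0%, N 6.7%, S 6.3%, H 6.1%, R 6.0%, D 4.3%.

Step 1: Observed frequency of 'C' is 4.5%.
Step 2: Compute distances to each reference frequency and sort:
  D (4.3%): difference = 0.2% <-- BEST
  R (6.0%): difference = 1.5% <-- RUNNER-UP
  H (6.1%): difference = 1.6%
  S (6.3%): difference = 1.8%
  N (6.7%): difference = 2.2%
Step 3: Most likely is 'D' (4.3%, diff 0.2%); second most likely is 'R' (6.0%, diff 1.5%).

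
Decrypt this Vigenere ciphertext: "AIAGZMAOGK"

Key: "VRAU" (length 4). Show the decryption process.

Step 1: Key 'VRAU' has length 4. Extended key: VRAUVRAUVR
Step 2: Decrypt each position:
  A(0) - V(21) = 5 = F
  I(8) - R(17) = 17 = R
  A(0) - A(0) = 0 = A
  G(6) - U(20) = 12 = M
  Z(25) - V(21) = 4 = E
  M(12) - R(17) = 21 = V
  A(0) - A(0) = 0 = A
  O(14) - U(20) = 20 = U
  G(6) - V(21) = 11 = L
  K(10) - R(17) = 19 = T
Plaintext: FRAMEVAULT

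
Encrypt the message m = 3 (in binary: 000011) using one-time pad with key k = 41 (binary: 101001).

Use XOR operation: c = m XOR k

Step 1: Write out the XOR operation bit by bit:
  Message: 000011
  Key:     101001
  XOR:     101010
Step 2: Convert to decimal: 101010 = 42.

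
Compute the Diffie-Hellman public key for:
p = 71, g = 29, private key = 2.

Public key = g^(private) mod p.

Step 1: A = g^a mod p = 29^2 mod 71.
  29^1 mod 71 = 29
  29^2 mod 71 = (29 * 29) mod 71 = 60
Result: A = 60.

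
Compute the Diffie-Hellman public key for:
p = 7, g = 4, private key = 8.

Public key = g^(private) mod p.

Step 1: A = g^a mod p = 4^8 mod 7.
  4^1 mod 7 = 4
  4^2 mod 7 = (4 * 4) mod 7 = 2
  4^3 mod 7 = (2 * 4) mod 7 = 1
  4^4 mod 7 = (1 * 4) mod 7 = 4
  4^5 mod 7 = (4 * 4) mod 7 = 2
  4^6 mod 7 = (2 * 4) mod 7 = 1
  4^7 mod 7 = (1 * 4) mod 7 = 4
  4^8 mod 7 = (4 * 4) mod 7 = 2
Result: A = 2.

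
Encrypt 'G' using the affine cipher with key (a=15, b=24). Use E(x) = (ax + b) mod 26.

Step 1: Convert 'G' to number: x = 6.
Step 2: E(6) = (15 * 6 + 24) mod 26 = 114 mod 26 = 10.
Step 3: Convert 10 back to letter: K.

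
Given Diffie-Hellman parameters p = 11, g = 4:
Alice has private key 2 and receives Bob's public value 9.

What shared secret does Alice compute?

Step 1: s = B^a mod p = 9^2 mod 11.
  9^1 mod 11 = 9
  9^2 mod 11 = (9 * 9) mod 11 = 4
Result: shared secret = 4.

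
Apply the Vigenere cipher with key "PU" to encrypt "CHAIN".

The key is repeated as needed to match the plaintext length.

Step 1: Repeat key to match plaintext length:
  Plaintext: CHAIN
  Key:       PUPUP
Step 2: Encrypt each letter:
  C(2) + P(15) = (2+15) mod 26 = 17 = R
  H(7) + U(20) = (7+20) mod 26 = 1 = B
  A(0) + P(15) = (0+15) mod 26 = 15 = P
  I(8) + U(20) = (8+20) mod 26 = 2 = C
  N(13) + P(15) = (13+15) mod 26 = 2 = C
Ciphertext: RBPCC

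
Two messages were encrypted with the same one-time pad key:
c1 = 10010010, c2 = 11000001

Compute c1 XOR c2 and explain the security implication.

Step 1: c1 XOR c2 = (m1 XOR k) XOR (m2 XOR k).
Step 2: By XOR associativity/commutativity: = m1 XOR m2 XOR k XOR k = m1 XOR m2.
Step 3: 10010010 XOR 11000001 = 01010011 = 83.
Step 4: The key cancels out! An attacker learns m1 XOR m2 = 83, revealing the relationship between plaintexts.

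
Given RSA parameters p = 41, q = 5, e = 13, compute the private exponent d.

Step 1: n = 41 * 5 = 205.
Step 2: phi(n) = 40 * 4 = 160.
Step 3: Find d such that 13 * d = 1 (mod 160).
Step 4: d = 13^(-1) mod 160 = 37.
Verification: 13 * 37 = 481 = 3 * 160 + 1.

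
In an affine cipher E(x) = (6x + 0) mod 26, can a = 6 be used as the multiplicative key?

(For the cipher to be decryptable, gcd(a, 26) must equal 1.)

Step 1: Compute gcd(6, 26).
Step 2: gcd(6, 26) = 2.
Since gcd = 2 != 1, 6 shares a common factor with 26, so it cannot be used.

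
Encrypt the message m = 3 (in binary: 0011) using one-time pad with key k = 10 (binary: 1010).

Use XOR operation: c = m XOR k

Step 1: Write out the XOR operation bit by bit:
  Message: 0011
  Key:     1010
  XOR:     1001
Step 2: Convert to decimal: 1001 = 9.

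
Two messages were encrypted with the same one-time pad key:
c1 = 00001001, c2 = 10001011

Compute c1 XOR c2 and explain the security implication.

Step 1: c1 XOR c2 = (m1 XOR k) XOR (m2 XOR k).
Step 2: By XOR associativity/commutativity: = m1 XOR m2 XOR k XOR k = m1 XOR m2.
Step 3: 00001001 XOR 10001011 = 10000010 = 130.
Step 4: The key cancels out! An attacker learns m1 XOR m2 = 130, revealing the relationship between plaintexts.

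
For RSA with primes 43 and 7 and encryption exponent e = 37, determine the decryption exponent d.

Step 1: n = 43 * 7 = 301.
Step 2: phi(n) = 42 * 6 = 252.
Step 3: Find d such that 37 * d = 1 (mod 252).
Step 4: d = 37^(-1) mod 252 = 109.
Verification: 37 * 109 = 4033 = 16 * 252 + 1.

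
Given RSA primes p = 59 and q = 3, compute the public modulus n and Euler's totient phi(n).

Step 1: n = p * q = 59 * 3 = 177.
Step 2: phi(n) = (p-1)(q-1) = 58 * 2 = 116.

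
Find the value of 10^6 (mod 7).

Step 1: Compute 10^6 mod 7 step by step, reducing modulo 7 at each step.
  10^1 mod 7 = 3
  10^2 mod 7 = (3 * 10) mod 7 = 2
  10^3 mod 7 = (2 * 10) mod 7 = 6
  10^4 mod 7 = (6 * 10) mod 7 = 4
  10^5 mod 7 = (4 * 10) mod 7 = 5
  10^6 mod 7 = (5 * 10) mod 7 = 1
Step 2: Result = 1.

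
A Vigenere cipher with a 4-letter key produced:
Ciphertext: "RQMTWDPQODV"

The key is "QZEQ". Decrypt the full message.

Step 1: Key 'QZEQ' has length 4. Extended key: QZEQQZEQQZE
Step 2: Decrypt each position:
  R(17) - Q(16) = 1 = B
  Q(16) - Z(25) = 17 = R
  M(12) - E(4) = 8 = I
  T(19) - Q(16) = 3 = D
  W(22) - Q(16) = 6 = G
  D(3) - Z(25) = 4 = E
  P(15) - E(4) = 11 = L
  Q(16) - Q(16) = 0 = A
  O(14) - Q(16) = 24 = Y
  D(3) - Z(25) = 4 = E
  V(21) - E(4) = 17 = R
Plaintext: BRIDGELAYER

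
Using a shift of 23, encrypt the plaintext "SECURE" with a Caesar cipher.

Step 1: For each letter, shift forward by 23 positions (mod 26).
  S (position 18) -> position (18+23) mod 26 = 15 -> P
  E (position 4) -> position (4+23) mod 26 = 1 -> B
  C (position 2) -> position (2+23) mod 26 = 25 -> Z
  U (position 20) -> position (20+23) mod 26 = 17 -> R
  R (position 17) -> position (17+23) mod 26 = 14 -> O
  E (position 4) -> position (4+23) mod 26 = 1 -> B
Result: PBZROB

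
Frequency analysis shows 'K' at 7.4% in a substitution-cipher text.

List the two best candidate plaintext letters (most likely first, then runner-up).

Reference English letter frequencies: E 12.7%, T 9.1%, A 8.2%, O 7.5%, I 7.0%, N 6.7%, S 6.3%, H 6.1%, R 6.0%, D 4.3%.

Step 1: Observed frequency of 'K' is 7.4%.
Step 2: Compute distances to each reference frequency and sort:
  O (7.5%): difference = 0.1% <-- BEST
  I (7.0%): difference = 0.4% <-- RUNNER-UP
  N (6.7%): difference = 0.7%
  A (8.2%): difference = 0.8%
  S (6.3%): difference = 1.1%
Step 3: Most likely is 'O' (7.5%, diff 0.1%); second most likely is 'I' (7.0%, diff 0.4%).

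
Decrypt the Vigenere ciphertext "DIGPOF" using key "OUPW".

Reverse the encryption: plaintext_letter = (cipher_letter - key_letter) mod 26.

Step 1: Extend key: OUPWOU
Step 2: Decrypt each letter (c - k) mod 26:
  D(3) - O(14) = (3-14) mod 26 = 15 = P
  I(8) - U(20) = (8-20) mod 26 = 14 = O
  G(6) - P(15) = (6-15) mod 26 = 17 = R
  P(15) - W(22) = (15-22) mod 26 = 19 = T
  O(14) - O(14) = (14-14) mod 26 = 0 = A
  F(5) - U(20) = (5-20) mod 26 = 11 = L
Plaintext: PORTAL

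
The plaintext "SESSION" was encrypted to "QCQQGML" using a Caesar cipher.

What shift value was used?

Step 1: Compare first letters: S (position 18) -> Q (position 16).
Step 2: Shift = (16 - 18) mod 26 = 24.
The shift value is 24.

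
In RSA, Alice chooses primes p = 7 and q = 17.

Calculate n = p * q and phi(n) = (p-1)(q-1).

Step 1: n = p * q = 7 * 17 = 119.
Step 2: phi(n) = (p-1)(q-1) = 6 * 16 = 96.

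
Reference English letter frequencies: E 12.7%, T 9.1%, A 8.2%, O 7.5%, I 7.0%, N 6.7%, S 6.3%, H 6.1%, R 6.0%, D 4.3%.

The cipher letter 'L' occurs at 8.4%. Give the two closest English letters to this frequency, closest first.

Step 1: Observed frequency of 'L' is 8.4%.
Step 2: Compute distances to each reference frequency and sort:
  A (8.2%): difference = 0.2% <-- BEST
  T (9.1%): difference = 0.7% <-- RUNNER-UP
  O (7.5%): difference = 0.9%
  I (7.0%): difference = 1.4%
  N (6.7%): difference = 1.7%
Step 3: Most likely is 'A' (8.2%, diff 0.2%); second most likely is 'T' (9.1%, diff 0.7%).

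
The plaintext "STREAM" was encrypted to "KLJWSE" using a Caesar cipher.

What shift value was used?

Step 1: Compare first letters: S (position 18) -> K (position 10).
Step 2: Shift = (10 - 18) mod 26 = 18.
The shift value is 18.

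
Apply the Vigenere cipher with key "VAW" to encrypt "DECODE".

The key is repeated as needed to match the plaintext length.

Step 1: Repeat key to match plaintext length:
  Plaintext: DECODE
  Key:       VAWVAW
Step 2: Encrypt each letter:
  D(3) + V(21) = (3+21) mod 26 = 24 = Y
  E(4) + A(0) = (4+0) mod 26 = 4 = E
  C(2) + W(22) = (2+22) mod 26 = 24 = Y
  O(14) + V(21) = (14+21) mod 26 = 9 = J
  D(3) + A(0) = (3+0) mod 26 = 3 = D
  E(4) + W(22) = (4+22) mod 26 = 0 = A
Ciphertext: YEYJDA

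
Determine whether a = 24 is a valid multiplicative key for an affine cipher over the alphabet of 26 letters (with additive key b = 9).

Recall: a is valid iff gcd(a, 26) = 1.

Step 1: Compute gcd(24, 26).
Step 2: gcd(24, 26) = 2.
Since gcd = 2 != 1, 24 shares a common factor with 26, so it cannot be used.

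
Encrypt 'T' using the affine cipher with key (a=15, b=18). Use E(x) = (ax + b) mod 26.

Step 1: Convert 'T' to number: x = 19.
Step 2: E(19) = (15 * 19 + 18) mod 26 = 303 mod 26 = 17.
Step 3: Convert 17 back to letter: R.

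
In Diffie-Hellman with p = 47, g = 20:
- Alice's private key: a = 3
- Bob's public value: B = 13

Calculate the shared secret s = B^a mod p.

Step 1: s = B^a mod p = 13^3 mod 47.
  13^1 mod 47 = 13
  13^2 mod 47 = (13 * 13) mod 47 = 28
  13^3 mod 47 = (28 * 13) mod 47 = 35
Result: shared secret = 35.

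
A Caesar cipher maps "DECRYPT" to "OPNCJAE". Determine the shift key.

Step 1: Compare first letters: D (position 3) -> O (position 14).
Step 2: Shift = (14 - 3) mod 26 = 11.
The shift value is 11.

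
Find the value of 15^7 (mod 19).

Step 1: Compute 15^7 mod 19 step by step, reducing modulo 19 at each step.
  15^1 mod 19 = 15
  15^2 mod 19 = (15 * 15) mod 19 = 16
  15^3 mod 19 = (16 * 15) mod 19 = 12
  15^4 mod 19 = (12 * 15) mod 19 = 9
  15^5 mod 19 = (9 * 15) mod 19 = 2
  15^6 mod 19 = (2 * 15) mod 19 = 11
  15^7 mod 19 = (11 * 15) mod 19 = 13
Step 2: Result = 13.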